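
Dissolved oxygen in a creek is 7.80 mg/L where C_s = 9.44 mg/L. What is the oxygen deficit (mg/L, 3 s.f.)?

D ≈ 1.64 mg/L

D = C_s − C = 9.44 − 7.80 = 1.64 mg/L.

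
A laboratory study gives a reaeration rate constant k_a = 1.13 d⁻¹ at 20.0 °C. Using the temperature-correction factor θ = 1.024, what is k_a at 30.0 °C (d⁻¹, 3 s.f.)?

k_a(T₂) = k_a(T₁) · θ^(T₂−T₁) = 1.13 × 1.024^(30.0−20.0)
= 1.13 × 1.024^10.0 = 1.13 × 1.268 = 1.432 d⁻¹.

k_a ≈ 1.43 d⁻¹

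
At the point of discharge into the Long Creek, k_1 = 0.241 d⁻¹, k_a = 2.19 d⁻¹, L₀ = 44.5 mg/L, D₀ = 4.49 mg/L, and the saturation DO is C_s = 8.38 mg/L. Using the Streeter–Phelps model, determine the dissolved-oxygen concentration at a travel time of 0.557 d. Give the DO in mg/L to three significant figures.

DO ≈ 3.87 mg/L

k_1 L₀/(k_a−k_1) = 0.241×44.5/(2.19−0.241) = 10.72/1.949 = 5.503 mg/L.
e^(−k_1 t) = e^(−0.241×0.5570) = 0.8744; e^(−k_a t) = e^(−2.19×0.5570) = 0.2953.
D = 5.503 × (0.8744 − 0.2953) + 4.49 × 0.2953 = 3.187 + 1.326 = 4.512 mg/L.
DO = C_s − D = 8.38 − 4.512 = 3.868 mg/L.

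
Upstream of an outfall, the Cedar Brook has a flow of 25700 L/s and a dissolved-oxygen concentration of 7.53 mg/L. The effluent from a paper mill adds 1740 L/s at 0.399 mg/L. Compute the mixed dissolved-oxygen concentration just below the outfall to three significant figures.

7.08 mg/L

Flow-weighted mixing: C = (Q_r C_r + Q_w C_w)/(Q_r + Q_w)
= (25700×7.53 + 1740×0.399)/(25700 + 1740) = 194200/27440 = 7.078 mg/L.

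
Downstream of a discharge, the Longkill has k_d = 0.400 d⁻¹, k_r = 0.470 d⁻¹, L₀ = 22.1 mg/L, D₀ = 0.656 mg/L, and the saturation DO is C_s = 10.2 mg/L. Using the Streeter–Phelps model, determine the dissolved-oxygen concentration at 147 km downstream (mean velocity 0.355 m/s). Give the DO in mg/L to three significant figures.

DO ≈ 4.84 mg/L

Travel time t = x/v = 147 km / (0.355 m/s) = 147000 m / 0.355 m/s = 414100 s = 4.793 d.
k_d L₀/(k_r−k_d) = 0.400×22.1/(0.470−0.400) = 8.840/0.07000 = 126.3 mg/L.
e^(−k_d t) = e^(−0.400×4.793) = 0.1470; e^(−k_r t) = e^(−0.470×4.793) = 0.1051.
D = 126.3 × (0.1470 − 0.1051) + 0.656 × 0.1051 = 5.292 + 0.06897 = 5.361 mg/L.
DO = C_s − D = 10.2 − 5.361 = 4.839 mg/L.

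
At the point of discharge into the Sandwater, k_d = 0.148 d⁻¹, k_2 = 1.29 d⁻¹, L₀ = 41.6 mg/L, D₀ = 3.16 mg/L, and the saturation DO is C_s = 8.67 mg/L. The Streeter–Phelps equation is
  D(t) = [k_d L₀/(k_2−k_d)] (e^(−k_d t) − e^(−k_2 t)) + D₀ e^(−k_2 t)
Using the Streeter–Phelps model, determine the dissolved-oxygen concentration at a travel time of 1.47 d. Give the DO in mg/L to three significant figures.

DO ≈ 4.67 mg/L

k_d L₀/(k_2−k_d) = 0.148×41.6/(1.29−0.148) = 6.157/1.142 = 5.391 mg/L.
e^(−k_d t) = e^(−0.148×1.470) = 0.8045; e^(−k_2 t) = e^(−1.29×1.470) = 0.1501.
D = 5.391 × (0.8045 − 0.1501) + 3.16 × 0.1501 = 3.528 + 0.4744 = 4.002 mg/L.
DO = C_s − D = 8.67 − 4.002 = 4.668 mg/L.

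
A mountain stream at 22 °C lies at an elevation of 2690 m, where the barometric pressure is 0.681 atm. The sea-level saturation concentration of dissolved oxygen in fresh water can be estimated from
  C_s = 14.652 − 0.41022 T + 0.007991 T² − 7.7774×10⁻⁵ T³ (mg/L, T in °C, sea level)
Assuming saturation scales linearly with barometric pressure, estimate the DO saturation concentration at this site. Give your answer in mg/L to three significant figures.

At sea level: C_s = 14.652 − 0.41022×22 + 0.007991×22² − 7.7774×10⁻⁵×22³ = 8.667 mg/L.
Pressure correction: C_s' = 8.667 × 0.681 = 5.902 mg/L.

C_s ≈ 5.90 mg/L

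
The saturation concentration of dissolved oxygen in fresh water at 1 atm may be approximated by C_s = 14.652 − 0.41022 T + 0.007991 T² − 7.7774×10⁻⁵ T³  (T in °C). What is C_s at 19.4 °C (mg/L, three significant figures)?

C_s ≈ 9.13 mg/L

C_s = 14.652 − 0.41022×19.4 + 0.007991×19.4² − 7.7774×10⁻⁵×19.4³ = 9.133 mg/L.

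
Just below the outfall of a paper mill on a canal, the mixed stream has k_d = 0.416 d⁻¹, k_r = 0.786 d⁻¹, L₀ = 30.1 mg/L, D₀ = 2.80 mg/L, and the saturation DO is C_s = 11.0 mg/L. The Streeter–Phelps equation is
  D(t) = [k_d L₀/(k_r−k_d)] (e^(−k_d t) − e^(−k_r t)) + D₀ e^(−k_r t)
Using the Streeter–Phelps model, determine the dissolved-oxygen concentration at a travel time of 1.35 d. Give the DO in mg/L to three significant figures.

k_d L₀/(k_r−k_d) = 0.416×30.1/(0.786−0.416) = 12.52/0.3700 = 33.84 mg/L.
e^(−k_d t) = e^(−0.416×1.350) = 0.5703; e^(−k_r t) = e^(−0.786×1.350) = 0.3461.
D = 33.84 × (0.5703 − 0.3461) + 2.80 × 0.3461 = 7.588 + 0.9690 = 8.557 mg/L.
DO = C_s − D = 11.0 − 8.557 = 2.443 mg/L.

DO ≈ 2.44 mg/L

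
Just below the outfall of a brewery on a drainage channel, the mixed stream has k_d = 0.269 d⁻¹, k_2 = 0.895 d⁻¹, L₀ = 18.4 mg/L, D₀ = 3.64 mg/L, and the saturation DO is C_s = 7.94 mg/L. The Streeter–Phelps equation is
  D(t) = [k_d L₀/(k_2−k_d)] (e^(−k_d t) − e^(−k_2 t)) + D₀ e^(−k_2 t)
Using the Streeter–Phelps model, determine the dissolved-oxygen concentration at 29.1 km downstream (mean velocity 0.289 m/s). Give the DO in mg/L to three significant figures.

Travel time t = x/v = 29.1 km / (0.289 m/s) = 29100 m / 0.289 m/s = 100700 s = 1.165 d.
k_d L₀/(k_2−k_d) = 0.269×18.4/(0.895−0.269) = 4.950/0.6260 = 7.907 mg/L.
e^(−k_d t) = e^(−0.269×1.165) = 0.7309; e^(−k_2 t) = e^(−0.895×1.165) = 0.3524.
D = 7.907 × (0.7309 − 0.3524) + 3.64 × 0.3524 = 2.993 + 1.283 = 4.275 mg/L.
DO = C_s − D = 7.94 − 4.275 = 3.665 mg/L.

DO ≈ 3.66 mg/L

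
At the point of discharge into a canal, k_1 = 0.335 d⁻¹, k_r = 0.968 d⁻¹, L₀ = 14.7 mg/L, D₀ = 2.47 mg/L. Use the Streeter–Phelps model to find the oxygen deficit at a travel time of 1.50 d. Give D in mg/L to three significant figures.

k_1 L₀/(k_r−k_1) = 0.335×14.7/(0.968−0.335) = 4.925/0.6330 = 7.780 mg/L.
e^(−k_1 t) = e^(−0.335×1.500) = 0.6050; e^(−k_r t) = e^(−0.968×1.500) = 0.2341.
D = 7.780 × (0.6050 − 0.2341) + 2.47 × 0.2341 = 2.886 + 0.5782 = 3.464 mg/L.

D ≈ 3.46 mg/L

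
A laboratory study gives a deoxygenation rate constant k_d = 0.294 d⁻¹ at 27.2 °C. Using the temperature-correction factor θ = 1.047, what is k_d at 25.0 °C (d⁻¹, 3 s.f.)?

k_d(T₂) = k_d(T₁) · θ^(T₂−T₁) = 0.294 × 1.047^(25.0−27.2)
= 0.294 × 1.047^-2.20 = 0.294 × 0.9039 = 0.2657 d⁻¹.

k_d ≈ 0.266 d⁻¹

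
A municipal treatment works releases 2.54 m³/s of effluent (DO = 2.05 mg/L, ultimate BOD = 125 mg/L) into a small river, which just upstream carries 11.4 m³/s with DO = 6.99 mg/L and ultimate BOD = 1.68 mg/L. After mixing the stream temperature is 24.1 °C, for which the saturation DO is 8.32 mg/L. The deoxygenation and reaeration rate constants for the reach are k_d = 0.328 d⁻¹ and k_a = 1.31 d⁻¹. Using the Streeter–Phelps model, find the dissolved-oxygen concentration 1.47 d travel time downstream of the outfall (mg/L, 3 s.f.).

DO ≈ 4.19 mg/L

Mixed DO = (11.4×6.99 + 2.54×2.05)/(11.4+2.54) = 84.89/13.94 = 6.090 mg/L.
Mixed L₀ = (11.4×1.68 + 2.54×125)/(13.94) = 336.7/13.94 = 24.15 mg/L.
Initial deficit D₀ = C_s − DO₀ = 8.32 − 6.090 = 2.230 mg/L.
D(1.47) = [0.328×24.15/(1.31−0.328)](e^(−0.328×1.47) − e^(−1.31×1.47)) + 2.230 e^(−1.31×1.47)
= 8.066 × (0.6174 − 0.1458) + 2.230 × 0.1458 = 4.130 mg/L.
DO = 8.32 − 4.130 = 4.190 mg/L.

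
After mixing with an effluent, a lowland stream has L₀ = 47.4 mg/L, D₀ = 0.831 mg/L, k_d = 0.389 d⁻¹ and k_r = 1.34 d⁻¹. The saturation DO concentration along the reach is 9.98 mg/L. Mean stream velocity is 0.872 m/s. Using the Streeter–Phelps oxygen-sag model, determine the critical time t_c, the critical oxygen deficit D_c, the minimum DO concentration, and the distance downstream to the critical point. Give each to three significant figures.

t_c ≈ 1.25 d; D_c ≈ 8.45 mg/L; min DO ≈ 1.53 mg/L; x_c ≈ 94.5 km

t_c = [1/(k_r−k_d)] ln[(k_r/k_d)(1 − D₀(k_r−k_d)/(k_d L₀))]
= [1/(1.34−0.389)] ln[(1.34/0.389)(1 − 0.831×0.9510/(0.389×47.4))]
= (1/0.9510) ln[3.445 × 0.9571] = 1.052 × ln(3.297) = 1.052 × 1.193 = 1.255 d.
L(t_c) = L₀ e^(−k_d t_c) = 47.4 × 0.6138 = 29.10 mg/L, and at the critical point k_r D_c = k_d L, so D_c = (0.389/1.34) × 29.10 = 8.447 mg/L.
Minimum DO = C_s − D_c = 9.98 − 8.447 = 1.533 mg/L.
x_c = v t_c = 0.872 m/s × 1.255 d × 86400 s/d = 94520 m ≈ 94.5 km.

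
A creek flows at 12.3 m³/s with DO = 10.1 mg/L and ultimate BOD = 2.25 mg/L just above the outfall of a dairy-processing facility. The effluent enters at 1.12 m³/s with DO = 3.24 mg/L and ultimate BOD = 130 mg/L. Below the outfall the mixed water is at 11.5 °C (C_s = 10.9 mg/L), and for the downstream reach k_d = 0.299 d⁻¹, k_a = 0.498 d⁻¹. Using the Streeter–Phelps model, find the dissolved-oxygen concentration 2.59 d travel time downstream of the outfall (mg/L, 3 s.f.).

DO ≈ 6.92 mg/L

Mixed DO = (12.3×10.1 + 1.12×3.24)/(12.3+1.12) = 127.9/13.42 = 9.527 mg/L.
Mixed L₀ = (12.3×2.25 + 1.12×130)/(13.42) = 173.3/13.42 = 12.91 mg/L.
Initial deficit D₀ = C_s − DO₀ = 10.9 − 9.527 = 1.373 mg/L.
D(2.59) = [0.299×12.91/(0.498−0.299)](e^(−0.299×2.59) − e^(−0.498×2.59)) + 1.373 e^(−0.498×2.59)
= 19.40 × (0.4610 − 0.2753) + 1.373 × 0.2753 = 3.980 mg/L.
DO = 10.9 − 3.980 = 6.920 mg/L.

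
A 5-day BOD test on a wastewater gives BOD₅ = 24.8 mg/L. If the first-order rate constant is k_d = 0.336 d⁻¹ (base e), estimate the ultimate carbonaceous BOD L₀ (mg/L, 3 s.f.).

L₀ ≈ 30.5 mg/L

BOD₅ = L₀(1 − e^(−5k_d)) ⇒ L₀ = BOD₅ / (1 − e^(−5×0.336))
= 24.8 / (1 − 0.1864) = 24.8 / 0.8136 = 30.48 mg/L.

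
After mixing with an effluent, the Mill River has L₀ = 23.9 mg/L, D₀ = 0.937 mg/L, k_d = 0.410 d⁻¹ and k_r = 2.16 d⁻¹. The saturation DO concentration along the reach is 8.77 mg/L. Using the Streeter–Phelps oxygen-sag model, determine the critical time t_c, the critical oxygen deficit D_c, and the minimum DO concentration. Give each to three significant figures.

t_c ≈ 0.845 d; D_c ≈ 3.21 mg/L; min DO ≈ 5.56 mg/L

At the critical point dD/dt = 0, so k_d L₀ e^(−k_d t) = k_r D. Substituting D(t) from the Streeter–Phelps equation and solving for t gives
t_c = ln[(k_r/k_d)(1 − D₀(k_r−k_d)/(k_d L₀))] / (k_r−k_d).
Here k_r−k_d = 1.750 d⁻¹ and 1 − D₀(k_r−k_d)/(k_d L₀) = 1 − 0.937×1.750/(0.410×23.9) = 0.8327, so
t_c = ln(5.268 × 0.8327) / 1.750 = 1.479 / 1.750 = 0.8449 d.
L(t_c) = L₀ e^(−k_d t_c) = 23.9 × 0.7072 = 16.90 mg/L, and at the critical point k_r D_c = k_d L, so D_c = (0.410/2.16) × 16.90 = 3.208 mg/L.
Minimum DO = C_s − D_c = 8.77 − 3.208 = 5.562 mg/L.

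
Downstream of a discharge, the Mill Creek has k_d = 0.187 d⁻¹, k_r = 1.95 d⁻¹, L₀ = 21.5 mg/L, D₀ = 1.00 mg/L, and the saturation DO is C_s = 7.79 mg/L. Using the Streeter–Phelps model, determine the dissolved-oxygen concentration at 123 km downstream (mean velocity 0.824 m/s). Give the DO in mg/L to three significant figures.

DO ≈ 6.18 mg/L

Travel time t = x/v = 123 km / (0.824 m/s) = 123000 m / 0.824 m/s = 149300 s = 1.728 d.
k_d L₀/(k_r−k_d) = 0.187×21.5/(1.95−0.187) = 4.021/1.763 = 2.280 mg/L.
e^(−k_d t) = e^(−0.187×1.728) = 0.7239; e^(−k_r t) = e^(−1.95×1.728) = 0.03442.
D = 2.280 × (0.7239 − 0.03442) + 1.00 × 0.03442 = 1.572 + 0.03442 = 1.607 mg/L.
DO = C_s − D = 7.79 − 1.607 = 6.183 mg/L.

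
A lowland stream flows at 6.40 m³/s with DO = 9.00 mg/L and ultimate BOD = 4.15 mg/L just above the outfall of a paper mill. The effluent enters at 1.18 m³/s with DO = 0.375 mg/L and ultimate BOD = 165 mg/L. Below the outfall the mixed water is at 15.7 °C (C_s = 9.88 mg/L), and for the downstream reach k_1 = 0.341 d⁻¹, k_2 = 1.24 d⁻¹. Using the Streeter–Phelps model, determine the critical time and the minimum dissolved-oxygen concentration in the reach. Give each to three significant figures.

Mixed DO = (6.40×9.00 + 1.18×0.375)/(6.40+1.18) = 58.04/7.580 = 7.657 mg/L.
Mixed L₀ = (6.40×4.15 + 1.18×165)/(7.580) = 221.3/7.580 = 29.19 mg/L.
Initial deficit D₀ = C_s − DO₀ = 9.88 − 7.657 = 2.223 mg/L.
t_c = (1/0.8990) ln[(1.24/0.341)(1 − 2.223×0.8990/(0.341×29.19))] = 1.112 × ln(2.906) = 1.187 d.
D_c = (0.341/1.24) × 29.19 × e^(−0.341×1.187) = 0.2750 × 29.19 × 0.6672 = 5.356 mg/L.
Minimum DO = 9.88 − 5.356 = 4.524 mg/L.

t_c ≈ 1.19 d; minimum DO ≈ 4.52 mg/L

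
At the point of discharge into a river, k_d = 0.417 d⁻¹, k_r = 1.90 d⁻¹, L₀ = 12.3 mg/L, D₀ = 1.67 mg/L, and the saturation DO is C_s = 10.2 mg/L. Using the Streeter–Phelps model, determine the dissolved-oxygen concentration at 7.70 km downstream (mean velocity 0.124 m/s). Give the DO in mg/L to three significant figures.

Travel time t = x/v = 7.70 km / (0.124 m/s) = 7700 m / 0.124 m/s = 62100 s = 0.7187 d.
k_d L₀/(k_r−k_d) = 0.417×12.3/(1.90−0.417) = 5.129/1.483 = 3.459 mg/L.
e^(−k_d t) = e^(−0.417×0.7187) = 0.7410; e^(−k_r t) = e^(−1.90×0.7187) = 0.2552.
D = 3.459 × (0.7410 − 0.2552) + 1.67 × 0.2552 = 1.680 + 0.4262 = 2.106 mg/L.
DO = C_s − D = 10.2 − 2.106 = 8.094 mg/L.

DO ≈ 8.09 mg/L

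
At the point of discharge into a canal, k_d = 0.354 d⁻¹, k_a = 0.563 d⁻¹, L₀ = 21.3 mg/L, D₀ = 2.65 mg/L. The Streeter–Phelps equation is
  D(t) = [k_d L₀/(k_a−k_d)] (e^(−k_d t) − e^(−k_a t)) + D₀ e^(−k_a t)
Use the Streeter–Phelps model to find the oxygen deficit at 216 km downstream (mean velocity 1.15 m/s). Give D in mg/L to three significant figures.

Travel time t = x/v = 216 km / (1.15 m/s) = 216000 m / 1.15 m/s = 187800 s = 2.174 d.
k_d L₀/(k_a−k_d) = 0.354×21.3/(0.563−0.354) = 7.540/0.2090 = 36.08 mg/L.
e^(−k_d t) = e^(−0.354×2.174) = 0.4632; e^(−k_a t) = e^(−0.563×2.174) = 0.2941.
D = 36.08 × (0.4632 − 0.2941) + 2.65 × 0.2941 = 6.102 + 0.7793 = 6.881 mg/L.

D ≈ 6.88 mg/L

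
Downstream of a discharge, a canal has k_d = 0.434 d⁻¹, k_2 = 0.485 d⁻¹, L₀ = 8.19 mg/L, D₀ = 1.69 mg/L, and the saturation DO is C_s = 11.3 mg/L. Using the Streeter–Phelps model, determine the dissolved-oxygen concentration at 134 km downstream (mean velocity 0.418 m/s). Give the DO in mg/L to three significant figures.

Travel time t = x/v = 134 km / (0.418 m/s) = 134000 m / 0.418 m/s = 320600 s = 3.710 d.
k_d L₀/(k_2−k_d) = 0.434×8.19/(0.485−0.434) = 3.554/0.05100 = 69.70 mg/L.
e^(−k_d t) = e^(−0.434×3.710) = 0.1998; e^(−k_2 t) = e^(−0.485×3.710) = 0.1654.
D = 69.70 × (0.1998 − 0.1654) + 1.69 × 0.1654 = 2.401 + 0.2795 = 2.681 mg/L.
DO = C_s − D = 11.3 − 2.681 = 8.619 mg/L.

DO ≈ 8.62 mg/L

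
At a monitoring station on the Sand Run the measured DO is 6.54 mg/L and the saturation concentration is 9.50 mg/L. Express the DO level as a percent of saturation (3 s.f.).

% saturation = C/C_s × 100 = 6.54/9.50 × 100 = 68.8 %.

68.8 % saturation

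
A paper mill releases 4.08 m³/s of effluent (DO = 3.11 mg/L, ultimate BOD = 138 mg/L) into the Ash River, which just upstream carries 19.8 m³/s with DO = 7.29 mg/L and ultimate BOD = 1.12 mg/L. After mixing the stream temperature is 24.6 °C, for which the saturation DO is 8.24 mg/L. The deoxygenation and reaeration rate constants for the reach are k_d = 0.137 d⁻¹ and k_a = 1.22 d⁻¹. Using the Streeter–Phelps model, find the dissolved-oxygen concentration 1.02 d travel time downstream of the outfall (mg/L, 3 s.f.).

Mixed DO = (19.8×7.29 + 4.08×3.11)/(19.8+4.08) = 157.0/23.88 = 6.576 mg/L.
Mixed L₀ = (19.8×1.12 + 4.08×138)/(23.88) = 585.2/23.88 = 24.51 mg/L.
Initial deficit D₀ = C_s − DO₀ = 8.24 − 6.576 = 1.664 mg/L.
D(1.02) = [0.137×24.51/(1.22−0.137)](e^(−0.137×1.02) − e^(−1.22×1.02)) + 1.664 e^(−1.22×1.02)
= 3.100 × (0.8696 − 0.2881) + 1.664 × 0.2881 = 2.282 mg/L.
DO = 8.24 − 2.282 = 5.958 mg/L.

DO ≈ 5.96 mg/L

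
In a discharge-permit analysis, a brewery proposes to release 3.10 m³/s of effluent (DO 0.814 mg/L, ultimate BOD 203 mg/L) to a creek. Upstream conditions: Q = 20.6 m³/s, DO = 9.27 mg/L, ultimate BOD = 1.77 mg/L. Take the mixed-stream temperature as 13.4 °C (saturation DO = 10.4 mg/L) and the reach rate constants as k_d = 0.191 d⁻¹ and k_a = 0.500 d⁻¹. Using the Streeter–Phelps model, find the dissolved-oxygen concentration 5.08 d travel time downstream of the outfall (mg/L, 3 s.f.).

Mixed DO = (20.6×9.27 + 3.10×0.814)/(20.6+3.10) = 193.5/23.70 = 8.164 mg/L.
Mixed L₀ = (20.6×1.77 + 3.10×203)/(23.70) = 665.8/23.70 = 28.09 mg/L.
Initial deficit D₀ = C_s − DO₀ = 10.4 − 8.164 = 2.236 mg/L.
D(5.08) = [0.191×28.09/(0.500−0.191)](e^(−0.191×5.08) − e^(−0.500×5.08)) + 2.236 e^(−0.500×5.08)
= 17.36 × (0.3790 − 0.07887) + 2.236 × 0.07887 = 5.387 mg/L.
DO = 10.4 − 5.387 = 5.013 mg/L.

DO ≈ 5.01 mg/L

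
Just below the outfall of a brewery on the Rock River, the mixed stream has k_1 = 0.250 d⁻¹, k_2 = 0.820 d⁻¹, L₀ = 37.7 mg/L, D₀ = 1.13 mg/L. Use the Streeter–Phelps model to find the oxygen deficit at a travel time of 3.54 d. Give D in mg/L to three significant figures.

k_1 L₀/(k_2−k_1) = 0.250×37.7/(0.820−0.250) = 9.425/0.5700 = 16.54 mg/L.
e^(−k_1 t) = e^(−0.250×3.540) = 0.4127; e^(−k_2 t) = e^(−0.820×3.540) = 0.05487.
D = 16.54 × (0.4127 − 0.05487) + 1.13 × 0.05487 = 5.917 + 0.06200 = 5.979 mg/L.

D ≈ 5.98 mg/L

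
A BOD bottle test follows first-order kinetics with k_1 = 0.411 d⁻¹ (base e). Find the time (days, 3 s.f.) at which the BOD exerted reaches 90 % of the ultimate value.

y/L₀ = 1 − e^(−k_1 t) = 0.90 ⇒ e^(−k_1 t) = 0.100
t = −ln(0.100) / 0.411 = 2.303 / 0.411 = 5.602 d.

t ≈ 5.60 d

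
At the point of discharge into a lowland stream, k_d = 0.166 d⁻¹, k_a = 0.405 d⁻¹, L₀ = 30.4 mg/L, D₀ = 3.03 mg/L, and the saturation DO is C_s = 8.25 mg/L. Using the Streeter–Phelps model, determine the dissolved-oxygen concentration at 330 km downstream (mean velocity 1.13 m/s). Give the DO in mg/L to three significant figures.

DO ≈ 0.803 mg/L

Travel time t = x/v = 330 km / (1.13 m/s) = 330000 m / 1.13 m/s = 292000 s = 3.380 d.
k_d L₀/(k_a−k_d) = 0.166×30.4/(0.405−0.166) = 5.046/0.2390 = 21.11 mg/L.
e^(−k_d t) = e^(−0.166×3.380) = 0.5706; e^(−k_a t) = e^(−0.405×3.380) = 0.2544.
D = 21.11 × (0.5706 − 0.2544) + 3.03 × 0.2544 = 6.677 + 0.7708 = 7.447 mg/L.
DO = C_s − D = 8.25 − 7.447 = 0.8026 mg/L.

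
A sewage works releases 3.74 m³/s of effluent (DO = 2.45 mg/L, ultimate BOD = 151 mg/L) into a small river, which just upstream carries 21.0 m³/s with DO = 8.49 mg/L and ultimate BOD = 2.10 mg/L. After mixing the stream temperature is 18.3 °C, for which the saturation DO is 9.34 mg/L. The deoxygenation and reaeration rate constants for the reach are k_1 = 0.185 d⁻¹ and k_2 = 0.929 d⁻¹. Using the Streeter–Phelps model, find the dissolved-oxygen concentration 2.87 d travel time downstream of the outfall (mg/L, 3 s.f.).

Mixed DO = (21.0×8.49 + 3.74×2.45)/(21.0+3.74) = 187.5/24.74 = 7.577 mg/L.
Mixed L₀ = (21.0×2.10 + 3.74×151)/(24.74) = 608.8/24.74 = 24.61 mg/L.
Initial deficit D₀ = C_s − DO₀ = 9.34 − 7.577 = 1.763 mg/L.
D(2.87) = [0.185×24.61/(0.929−0.185)](e^(−0.185×2.87) − e^(−0.929×2.87)) + 1.763 e^(−0.929×2.87)
= 6.119 × (0.5880 − 0.06951) + 1.763 × 0.06951 = 3.296 mg/L.
DO = 9.34 − 3.296 = 6.044 mg/L.

DO ≈ 6.04 mg/L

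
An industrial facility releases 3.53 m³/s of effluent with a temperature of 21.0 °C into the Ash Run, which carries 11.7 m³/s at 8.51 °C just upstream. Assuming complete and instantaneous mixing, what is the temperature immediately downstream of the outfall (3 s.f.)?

Flow-weighted mixing: C = (Q_r C_r + Q_w C_w)/(Q_r + Q_w)
= (11.7×8.51 + 3.53×21.0)/(11.7 + 3.53) = 173.7/15.23 = 11.40 °C.

11.4 °C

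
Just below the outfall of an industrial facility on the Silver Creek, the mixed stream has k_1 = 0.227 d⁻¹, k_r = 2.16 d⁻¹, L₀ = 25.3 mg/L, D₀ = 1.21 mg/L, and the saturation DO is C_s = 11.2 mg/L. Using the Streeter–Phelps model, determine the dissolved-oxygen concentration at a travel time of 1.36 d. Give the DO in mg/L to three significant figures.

k_1 L₀/(k_r−k_1) = 0.227×25.3/(2.16−0.227) = 5.743/1.933 = 2.971 mg/L.
e^(−k_1 t) = e^(−0.227×1.360) = 0.7344; e^(−k_r t) = e^(−2.16×1.360) = 0.05299.
D = 2.971 × (0.7344 − 0.05299) + 1.21 × 0.05299 = 2.024 + 0.06412 = 2.089 mg/L.
DO = C_s − D = 11.2 − 2.089 = 9.111 mg/L.

DO ≈ 9.11 mg/L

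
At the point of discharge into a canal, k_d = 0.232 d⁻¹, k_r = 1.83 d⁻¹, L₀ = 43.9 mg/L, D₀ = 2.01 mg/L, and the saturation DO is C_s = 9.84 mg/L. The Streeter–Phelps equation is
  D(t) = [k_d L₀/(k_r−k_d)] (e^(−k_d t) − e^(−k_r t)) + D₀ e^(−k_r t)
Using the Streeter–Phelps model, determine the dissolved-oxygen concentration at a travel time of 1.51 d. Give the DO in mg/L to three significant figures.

DO ≈ 5.63 mg/L

k_d L₀/(k_r−k_d) = 0.232×43.9/(1.83−0.232) = 10.18/1.598 = 6.373 mg/L.
e^(−k_d t) = e^(−0.232×1.510) = 0.7045; e^(−k_r t) = e^(−1.83×1.510) = 0.06308.
D = 6.373 × (0.7045 − 0.06308) + 2.01 × 0.06308 = 4.088 + 0.1268 = 4.215 mg/L.
DO = C_s − D = 9.84 − 4.215 = 5.625 mg/L.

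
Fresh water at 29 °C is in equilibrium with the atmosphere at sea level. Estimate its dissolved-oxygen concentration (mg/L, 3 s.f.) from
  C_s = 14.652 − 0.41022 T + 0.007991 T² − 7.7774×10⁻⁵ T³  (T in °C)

C_s ≈ 7.58 mg/L

C_s = 14.652 − 0.41022×29 + 0.007991×29² − 7.7774×10⁻⁵×29³ = 7.579 mg/L.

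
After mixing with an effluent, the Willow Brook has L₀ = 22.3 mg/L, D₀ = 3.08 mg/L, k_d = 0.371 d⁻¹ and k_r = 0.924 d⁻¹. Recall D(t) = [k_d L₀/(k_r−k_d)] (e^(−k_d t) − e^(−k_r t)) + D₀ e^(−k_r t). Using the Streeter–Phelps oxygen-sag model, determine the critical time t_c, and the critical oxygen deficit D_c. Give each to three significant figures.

With k_r/k_d = 2.491 and 1 − D₀(k_r−k_d)/(k_d L₀) = 0.7941,
t_c = ln(2.491 × 0.7941) / (0.924 − 0.371) = ln(1.978) / 0.5530 = 0.6820/0.5530 = 1.233 d.
L(t_c) = L₀ e^(−k_d t_c) = 22.3 × 0.6328 = 14.11 mg/L, and at the critical point k_r D_c = k_d L, so D_c = (0.371/0.924) × 14.11 = 5.666 mg/L.

t_c ≈ 1.23 d; D_c ≈ 5.67 mg/L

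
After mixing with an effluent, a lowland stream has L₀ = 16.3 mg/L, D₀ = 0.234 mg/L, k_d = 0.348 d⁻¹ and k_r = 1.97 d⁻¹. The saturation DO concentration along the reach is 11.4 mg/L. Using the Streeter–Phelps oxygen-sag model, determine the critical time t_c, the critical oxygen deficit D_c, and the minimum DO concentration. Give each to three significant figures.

t_c ≈ 1.03 d; D_c ≈ 2.01 mg/L; min DO ≈ 9.39 mg/L

With k_r/k_d = 5.661 and 1 − D₀(k_r−k_d)/(k_d L₀) = 0.9331,
t_c = ln(5.661 × 0.9331) / (1.97 − 0.348) = ln(5.282) / 1.622 = 1.664/1.622 = 1.026 d.
D_c = (k_d/k_r) L₀ e^(−k_d t_c) = (0.348/1.97) × 16.3 × e^(−0.348×1.026) = 0.1766 × 16.3 × 0.6997 = 2.015 mg/L.
Minimum DO = C_s − D_c = 11.4 − 2.015 = 9.385 mg/L.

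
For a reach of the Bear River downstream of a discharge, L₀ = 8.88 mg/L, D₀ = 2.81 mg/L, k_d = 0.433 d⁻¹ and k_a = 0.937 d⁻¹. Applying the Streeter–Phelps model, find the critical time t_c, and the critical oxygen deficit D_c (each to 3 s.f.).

t_c ≈ 0.620 d; D_c ≈ 3.14 mg/L

t_c = [1/(k_a−k_d)] ln[(k_a/k_d)(1 − D₀(k_a−k_d)/(k_d L₀))]
= [1/(0.937−0.433)] ln[(0.937/0.433)(1 − 2.81×0.5040/(0.433×8.88))]
= (1/0.5040) ln[2.164 × 0.6317] = 1.984 × ln(1.367) = 1.984 × 0.3126 = 0.6202 d.
L(t_c) = L₀ e^(−k_d t_c) = 8.88 × 0.7645 = 6.789 mg/L, and at the critical point k_a D_c = k_d L, so D_c = (0.433/0.937) × 6.789 = 3.137 mg/L.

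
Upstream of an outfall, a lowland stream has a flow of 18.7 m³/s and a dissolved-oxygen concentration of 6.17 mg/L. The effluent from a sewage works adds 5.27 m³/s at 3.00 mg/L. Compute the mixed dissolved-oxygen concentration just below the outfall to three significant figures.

5.47 mg/L

Flow-weighted mixing: C = (Q_r C_r + Q_w C_w)/(Q_r + Q_w)
= (18.7×6.17 + 5.27×3.00)/(18.7 + 5.27) = 131.2/23.97 = 5.473 mg/L.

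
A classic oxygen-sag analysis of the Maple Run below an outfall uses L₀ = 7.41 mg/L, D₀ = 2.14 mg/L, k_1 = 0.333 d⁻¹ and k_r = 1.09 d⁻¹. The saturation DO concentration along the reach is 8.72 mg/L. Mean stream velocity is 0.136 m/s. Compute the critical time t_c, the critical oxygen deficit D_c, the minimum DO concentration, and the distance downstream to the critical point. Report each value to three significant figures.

t_c ≈ 0.155 d; D_c ≈ 2.15 mg/L; min DO ≈ 6.57 mg/L; x_c ≈ 1.82 km

With k_r/k_1 = 3.273 and 1 − D₀(k_r−k_1)/(k_1 L₀) = 0.3435,
t_c = ln(3.273 × 0.3435) / (1.09 − 0.333) = ln(1.124) / 0.7570 = 0.1172/0.7570 = 0.1548 d.
L(t_c) = L₀ e^(−k_1 t_c) = 7.41 × 0.9498 = 7.038 mg/L, and at the critical point k_r D_c = k_1 L, so D_c = (0.333/1.09) × 7.038 = 2.150 mg/L.
Minimum DO = C_s − D_c = 8.72 − 2.150 = 6.570 mg/L.
x_c = v t_c = 0.136 m/s × 0.1548 d × 86400 s/d = 1819 m ≈ 1.82 km.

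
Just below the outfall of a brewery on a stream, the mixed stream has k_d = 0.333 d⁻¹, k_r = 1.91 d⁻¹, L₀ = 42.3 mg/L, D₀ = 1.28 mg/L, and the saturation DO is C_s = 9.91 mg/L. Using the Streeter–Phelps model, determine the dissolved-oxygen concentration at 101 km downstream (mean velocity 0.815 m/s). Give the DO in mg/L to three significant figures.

Travel time t = x/v = 101 km / (0.815 m/s) = 101000 m / 0.815 m/s = 123900 s = 1.434 d.
k_d L₀/(k_r−k_d) = 0.333×42.3/(1.91−0.333) = 14.09/1.577 = 8.932 mg/L.
e^(−k_d t) = e^(−0.333×1.434) = 0.6202; e^(−k_r t) = e^(−1.91×1.434) = 0.06460.
D = 8.932 × (0.6202 − 0.06460) + 1.28 × 0.06460 = 4.963 + 0.08269 = 5.046 mg/L.
DO = C_s − D = 9.91 − 5.046 = 4.864 mg/L.

DO ≈ 4.86 mg/L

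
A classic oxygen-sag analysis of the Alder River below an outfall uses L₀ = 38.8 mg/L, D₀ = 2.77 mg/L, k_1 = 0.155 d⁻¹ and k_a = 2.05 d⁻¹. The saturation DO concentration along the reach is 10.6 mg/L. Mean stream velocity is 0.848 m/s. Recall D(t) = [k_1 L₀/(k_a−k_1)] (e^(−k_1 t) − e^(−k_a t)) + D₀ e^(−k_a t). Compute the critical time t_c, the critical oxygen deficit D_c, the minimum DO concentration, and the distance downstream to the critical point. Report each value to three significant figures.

t_c ≈ 0.274 d; D_c ≈ 2.81 mg/L; min DO ≈ 7.79 mg/L; x_c ≈ 20.1 km

With k_a/k_1 = 13.23 and 1 − D₀(k_a−k_1)/(k_1 L₀) = 0.1272,
t_c = ln(13.23 × 0.1272) / (2.05 − 0.155) = ln(1.682) / 1.895 = 0.5200/1.895 = 0.2744 d.
D_c = (k_1/k_a) L₀ e^(−k_1 t_c) = (0.155/2.05) × 38.8 × e^(−0.155×0.2744) = 0.07561 × 38.8 × 0.9584 = 2.811 mg/L.
Minimum DO = C_s − D_c = 10.6 − 2.811 = 7.789 mg/L.
x_c = v t_c = 0.848 m/s × 0.2744 d × 86400 s/d = 20110 m ≈ 20.1 km.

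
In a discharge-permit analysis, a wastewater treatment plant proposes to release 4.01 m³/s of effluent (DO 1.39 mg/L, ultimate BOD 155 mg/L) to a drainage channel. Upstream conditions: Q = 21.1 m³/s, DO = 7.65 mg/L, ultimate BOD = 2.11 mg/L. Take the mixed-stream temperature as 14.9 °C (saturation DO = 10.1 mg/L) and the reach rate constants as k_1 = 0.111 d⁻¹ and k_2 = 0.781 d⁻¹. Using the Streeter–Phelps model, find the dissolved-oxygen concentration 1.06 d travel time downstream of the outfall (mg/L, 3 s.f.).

Mixed DO = (21.1×7.65 + 4.01×1.39)/(21.1+4.01) = 167.0/25.11 = 6.650 mg/L.
Mixed L₀ = (21.1×2.11 + 4.01×155)/(25.11) = 666.1/25.11 = 26.53 mg/L.
Initial deficit D₀ = C_s − DO₀ = 10.1 − 6.650 = 3.450 mg/L.
D(1.06) = [0.111×26.53/(0.781−0.111)](e^(−0.111×1.06) − e^(−0.781×1.06)) + 3.450 e^(−0.781×1.06)
= 4.395 × (0.8890 − 0.4370) + 3.450 × 0.4370 = 3.494 mg/L.
DO = 10.1 − 3.494 = 6.606 mg/L.

DO ≈ 6.61 mg/L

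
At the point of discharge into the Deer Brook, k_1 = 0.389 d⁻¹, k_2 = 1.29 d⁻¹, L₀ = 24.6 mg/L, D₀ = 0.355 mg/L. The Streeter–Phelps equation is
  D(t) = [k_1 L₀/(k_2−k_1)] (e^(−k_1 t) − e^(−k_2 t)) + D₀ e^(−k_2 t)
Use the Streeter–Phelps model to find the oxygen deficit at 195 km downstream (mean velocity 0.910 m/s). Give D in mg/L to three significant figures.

D ≈ 3.63 mg/L

Travel time t = x/v = 195 km / (0.910 m/s) = 195000 m / 0.910 m/s = 214300 s = 2.480 d.
k_1 L₀/(k_2−k_1) = 0.389×24.6/(1.29−0.389) = 9.569/0.9010 = 10.62 mg/L.
e^(−k_1 t) = e^(−0.389×2.480) = 0.3811; e^(−k_2 t) = e^(−1.29×2.480) = 0.04079.
D = 10.62 × (0.3811 − 0.04079) + 0.355 × 0.04079 = 3.614 + 0.01448 = 3.629 mg/L.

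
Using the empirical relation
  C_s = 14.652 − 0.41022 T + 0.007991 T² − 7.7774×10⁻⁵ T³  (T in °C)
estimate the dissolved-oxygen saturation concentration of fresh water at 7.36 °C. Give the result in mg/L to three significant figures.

C_s = 14.652 − 0.41022×7.36 + 0.007991×7.36² − 7.7774×10⁻⁵×7.36³ = 12.03 mg/L.

C_s ≈ 12.0 mg/L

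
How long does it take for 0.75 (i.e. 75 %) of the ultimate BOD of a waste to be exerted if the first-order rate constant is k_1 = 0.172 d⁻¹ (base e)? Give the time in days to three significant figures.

t ≈ 8.06 d

y/L₀ = 1 − e^(−k_1 t) = 0.75 ⇒ e^(−k_1 t) = 0.250
t = −ln(0.250) / 0.172 = 1.386 / 0.172 = 8.060 d.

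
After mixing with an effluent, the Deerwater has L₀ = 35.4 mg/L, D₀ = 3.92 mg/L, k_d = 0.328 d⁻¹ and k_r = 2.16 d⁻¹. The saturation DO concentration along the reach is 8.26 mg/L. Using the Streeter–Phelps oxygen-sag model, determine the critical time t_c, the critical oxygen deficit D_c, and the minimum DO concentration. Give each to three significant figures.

With k_r/k_d = 6.585 and 1 − D₀(k_r−k_d)/(k_d L₀) = 0.3815,
t_c = ln(6.585 × 0.3815) / (2.16 − 0.328) = ln(2.512) / 1.832 = 0.9212/1.832 = 0.5029 d.
D_c = (k_d/k_r) L₀ e^(−k_d t_c) = (0.328/2.16) × 35.4 × e^(−0.328×0.5029) = 0.1519 × 35.4 × 0.8479 = 4.558 mg/L.
Minimum DO = C_s − D_c = 8.26 − 4.558 = 3.702 mg/L.

t_c ≈ 0.503 d; D_c ≈ 4.56 mg/L; min DO ≈ 3.70 mg/L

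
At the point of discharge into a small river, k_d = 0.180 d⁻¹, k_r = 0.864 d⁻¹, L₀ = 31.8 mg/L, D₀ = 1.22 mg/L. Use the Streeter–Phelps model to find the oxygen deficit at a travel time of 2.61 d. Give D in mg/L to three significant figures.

k_d L₀/(k_r−k_d) = 0.180×31.8/(0.864−0.180) = 5.724/0.6840 = 8.368 mg/L.
e^(−k_d t) = e^(−0.180×2.610) = 0.6251; e^(−k_r t) = e^(−0.864×2.610) = 0.1049.
D = 8.368 × (0.6251 − 0.1049) + 1.22 × 0.1049 = 4.354 + 0.1279 = 4.482 mg/L.

D ≈ 4.48 mg/L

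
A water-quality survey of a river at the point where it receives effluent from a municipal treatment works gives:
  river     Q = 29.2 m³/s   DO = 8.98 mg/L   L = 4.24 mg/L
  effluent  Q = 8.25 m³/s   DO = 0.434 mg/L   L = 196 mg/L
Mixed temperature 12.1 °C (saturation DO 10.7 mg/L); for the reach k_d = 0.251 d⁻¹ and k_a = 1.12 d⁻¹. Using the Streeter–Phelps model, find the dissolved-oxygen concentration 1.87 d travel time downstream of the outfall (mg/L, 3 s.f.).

DO ≈ 3.51 mg/L

Mixed DO = (29.2×8.98 + 8.25×0.434)/(29.2+8.25) = 265.8/37.45 = 7.097 mg/L.
Mixed L₀ = (29.2×4.24 + 8.25×196)/(37.45) = 1741/37.45 = 46.48 mg/L.
Initial deficit D₀ = C_s − DO₀ = 10.7 − 7.097 = 3.603 mg/L.
D(1.87) = [0.251×46.48/(1.12−0.251)](e^(−0.251×1.87) − e^(−1.12×1.87)) + 3.603 e^(−1.12×1.87)
= 13.43 × (0.6254 − 0.1231) + 3.603 × 0.1231 = 7.187 mg/L.
DO = 10.7 − 7.187 = 3.513 mg/L.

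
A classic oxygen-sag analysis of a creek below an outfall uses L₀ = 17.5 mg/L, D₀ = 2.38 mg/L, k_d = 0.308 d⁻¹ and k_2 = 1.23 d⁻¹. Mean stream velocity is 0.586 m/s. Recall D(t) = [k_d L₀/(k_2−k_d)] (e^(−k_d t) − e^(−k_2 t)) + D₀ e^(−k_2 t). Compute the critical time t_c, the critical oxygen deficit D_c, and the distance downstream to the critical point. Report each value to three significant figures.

t_c ≈ 0.935 d; D_c ≈ 3.29 mg/L; x_c ≈ 47.3 km

t_c = [1/(k_2−k_d)] ln[(k_2/k_d)(1 − D₀(k_2−k_d)/(k_d L₀))]
= [1/(1.23−0.308)] ln[(1.23/0.308)(1 − 2.38×0.9220/(0.308×17.5))]
= (1/0.9220) ln[3.994 × 0.5929] = 1.085 × ln(2.368) = 1.085 × 0.8619 = 0.9348 d.
L(t_c) = L₀ e^(−k_d t_c) = 17.5 × 0.7498 = 13.12 mg/L, and at the critical point k_2 D_c = k_d L, so D_c = (0.308/1.23) × 13.12 = 3.286 mg/L.
x_c = v t_c = 0.586 m/s × 0.9348 d × 86400 s/d = 47330 m ≈ 47.3 km.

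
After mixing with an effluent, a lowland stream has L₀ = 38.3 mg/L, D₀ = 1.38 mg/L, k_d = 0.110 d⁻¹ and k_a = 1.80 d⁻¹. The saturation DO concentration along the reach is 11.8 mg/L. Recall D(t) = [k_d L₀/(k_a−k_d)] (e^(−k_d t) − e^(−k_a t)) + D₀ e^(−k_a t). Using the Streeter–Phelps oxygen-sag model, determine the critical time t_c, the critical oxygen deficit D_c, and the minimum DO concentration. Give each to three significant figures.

t_c ≈ 1.18 d; D_c ≈ 2.06 mg/L; min DO ≈ 9.74 mg/L

At the critical point dD/dt = 0, so k_d L₀ e^(−k_d t) = k_a D. Substituting D(t) from the Streeter–Phelps equation and solving for t gives
t_c = ln[(k_a/k_d)(1 − D₀(k_a−k_d)/(k_d L₀))] / (k_a−k_d).
Here k_a−k_d = 1.690 d⁻¹ and 1 − D₀(k_a−k_d)/(k_d L₀) = 1 − 1.38×1.690/(0.110×38.3) = 0.4464, so
t_c = ln(16.36 × 0.4464) / 1.690 = 1.989 / 1.690 = 1.177 d.
D_c = (k_d/k_a) L₀ e^(−k_d t_c) = (0.110/1.80) × 38.3 × e^(−0.110×1.177) = 0.06111 × 38.3 × 0.8786 = 2.056 mg/L.
Minimum DO = C_s − D_c = 11.8 − 2.056 = 9.744 mg/L.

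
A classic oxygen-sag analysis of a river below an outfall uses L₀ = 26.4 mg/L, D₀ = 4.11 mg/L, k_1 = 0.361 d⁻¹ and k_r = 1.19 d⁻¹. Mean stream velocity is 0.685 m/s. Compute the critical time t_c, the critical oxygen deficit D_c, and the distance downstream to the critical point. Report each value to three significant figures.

t_c = [1/(k_r−k_1)] ln[(k_r/k_1)(1 − D₀(k_r−k_1)/(k_1 L₀))]
= [1/(1.19−0.361)] ln[(1.19/0.361)(1 − 4.11×0.8290/(0.361×26.4))]
= (1/0.8290) ln[3.296 × 0.6425] = 1.206 × ln(2.118) = 1.206 × 0.7504 = 0.9052 d.
D_c = (k_1/k_r) L₀ e^(−k_1 t_c) = (0.361/1.19) × 26.4 × e^(−0.361×0.9052) = 0.3034 × 26.4 × 0.7212 = 5.776 mg/L.
x_c = v t_c = 0.685 m/s × 0.9052 d × 86400 s/d = 53570 m ≈ 53.6 km.

t_c ≈ 0.905 d; D_c ≈ 5.78 mg/L; x_c ≈ 53.6 km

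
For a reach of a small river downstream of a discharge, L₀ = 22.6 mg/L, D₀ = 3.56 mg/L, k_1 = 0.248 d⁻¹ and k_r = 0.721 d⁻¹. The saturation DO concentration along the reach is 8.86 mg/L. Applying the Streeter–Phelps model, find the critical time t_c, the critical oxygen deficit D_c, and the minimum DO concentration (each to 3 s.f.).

t_c ≈ 1.50 d; D_c ≈ 5.36 mg/L; min DO ≈ 3.50 mg/L

t_c = [1/(k_r−k_1)] ln[(k_r/k_1)(1 − D₀(k_r−k_1)/(k_1 L₀))]
= [1/(0.721−0.248)] ln[(0.721/0.248)(1 − 3.56×0.4730/(0.248×22.6))]
= (1/0.4730) ln[2.907 × 0.6996] = 2.114 × ln(2.034) = 2.114 × 0.7099 = 1.501 d.
L(t_c) = L₀ e^(−k_1 t_c) = 22.6 × 0.6892 = 15.58 mg/L, and at the critical point k_r D_c = k_1 L, so D_c = (0.248/0.721) × 15.58 = 5.358 mg/L.
Minimum DO = C_s − D_c = 8.86 − 5.358 = 3.502 mg/L.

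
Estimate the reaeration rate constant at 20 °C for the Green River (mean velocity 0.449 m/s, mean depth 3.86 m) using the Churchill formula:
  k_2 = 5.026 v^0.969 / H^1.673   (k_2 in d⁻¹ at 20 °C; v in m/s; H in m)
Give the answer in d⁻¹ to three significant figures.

k_2 = 5.026 × 0.449^0.969 / 3.86^1.673 = 5.026 × 0.4603 / 9.580 = 0.2415 d⁻¹.

k_2 ≈ 0.241 d⁻¹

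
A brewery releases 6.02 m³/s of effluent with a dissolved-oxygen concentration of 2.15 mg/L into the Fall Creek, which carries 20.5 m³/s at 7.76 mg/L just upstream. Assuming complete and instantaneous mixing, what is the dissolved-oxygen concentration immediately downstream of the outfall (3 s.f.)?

Flow-weighted mixing: C = (Q_r C_r + Q_w C_w)/(Q_r + Q_w)
= (20.5×7.76 + 6.02×2.15)/(20.5 + 6.02) = 172.0/26.52 = 6.487 mg/L.

6.49 mg/L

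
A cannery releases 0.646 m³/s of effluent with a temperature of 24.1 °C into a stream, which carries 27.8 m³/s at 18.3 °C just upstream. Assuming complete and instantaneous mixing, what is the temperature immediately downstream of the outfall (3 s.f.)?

18.4 °C

Flow-weighted mixing: C = (Q_r C_r + Q_w C_w)/(Q_r + Q_w)
= (27.8×18.3 + 0.646×24.1)/(27.8 + 0.646) = 524.3/28.45 = 18.43 °C.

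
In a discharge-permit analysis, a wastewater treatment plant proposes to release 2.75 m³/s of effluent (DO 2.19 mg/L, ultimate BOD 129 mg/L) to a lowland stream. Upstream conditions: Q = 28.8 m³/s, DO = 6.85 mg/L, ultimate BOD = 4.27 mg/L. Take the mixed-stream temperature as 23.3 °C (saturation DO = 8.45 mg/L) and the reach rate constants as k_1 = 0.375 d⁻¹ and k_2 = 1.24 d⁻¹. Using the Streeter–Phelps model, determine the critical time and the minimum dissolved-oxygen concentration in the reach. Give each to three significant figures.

t_c ≈ 0.961 d; minimum DO ≈ 5.26 mg/L

Mixed DO = (28.8×6.85 + 2.75×2.19)/(28.8+2.75) = 203.3/31.55 = 6.444 mg/L.
Mixed L₀ = (28.8×4.27 + 2.75×129)/(31.55) = 477.7/31.55 = 15.14 mg/L.
Initial deficit D₀ = C_s − DO₀ = 8.45 − 6.444 = 2.006 mg/L.
t_c = (1/0.8650) ln[(1.24/0.375)(1 − 2.006×0.8650/(0.375×15.14))] = 1.156 × ln(2.296) = 0.9609 d.
D_c = (0.375/1.24) × 15.14 × e^(−0.375×0.9609) = 0.3024 × 15.14 × 0.6974 = 3.194 mg/L.
Minimum DO = 8.45 − 3.194 = 5.256 mg/L.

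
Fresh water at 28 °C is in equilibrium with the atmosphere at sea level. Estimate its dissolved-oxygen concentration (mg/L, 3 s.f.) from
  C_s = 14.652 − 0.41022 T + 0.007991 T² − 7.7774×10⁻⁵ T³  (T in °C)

C_s = 14.652 − 0.41022×28 + 0.007991×28² − 7.7774×10⁻⁵×28³ = 7.723 mg/L.

C_s ≈ 7.72 mg/L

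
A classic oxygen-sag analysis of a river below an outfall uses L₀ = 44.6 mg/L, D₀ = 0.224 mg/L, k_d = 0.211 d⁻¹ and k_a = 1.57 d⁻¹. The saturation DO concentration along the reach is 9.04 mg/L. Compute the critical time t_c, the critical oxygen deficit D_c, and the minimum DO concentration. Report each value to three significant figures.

t_c = [1/(k_a−k_d)] ln[(k_a/k_d)(1 − D₀(k_a−k_d)/(k_d L₀))]
= [1/(1.57−0.211)] ln[(1.57/0.211)(1 − 0.224×1.359/(0.211×44.6))]
= (1/1.359) ln[7.441 × 0.9677] = 0.7358 × ln(7.200) = 0.7358 × 1.974 = 1.453 d.
D_c = (k_d/k_a) L₀ e^(−k_d t_c) = (0.211/1.57) × 44.6 × e^(−0.211×1.453) = 0.1344 × 44.6 × 0.7360 = 4.412 mg/L.
Minimum DO = C_s − D_c = 9.04 − 4.412 = 4.628 mg/L.

t_c ≈ 1.45 d; D_c ≈ 4.41 mg/L; min DO ≈ 4.63 mg/L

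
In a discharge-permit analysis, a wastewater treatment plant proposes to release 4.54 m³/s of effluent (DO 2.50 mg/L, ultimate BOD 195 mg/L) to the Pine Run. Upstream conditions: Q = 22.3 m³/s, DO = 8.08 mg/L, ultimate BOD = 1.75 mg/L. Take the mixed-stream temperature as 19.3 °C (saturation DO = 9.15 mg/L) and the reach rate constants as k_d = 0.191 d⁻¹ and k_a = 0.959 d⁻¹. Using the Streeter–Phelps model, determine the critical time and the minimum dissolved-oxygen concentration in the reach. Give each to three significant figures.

Mixed DO = (22.3×8.08 + 4.54×2.50)/(22.3+4.54) = 191.5/26.84 = 7.136 mg/L.
Mixed L₀ = (22.3×1.75 + 4.54×195)/(26.84) = 924.3/26.84 = 34.44 mg/L.
Initial deficit D₀ = C_s − DO₀ = 9.15 − 7.136 = 2.014 mg/L.
t_c = (1/0.7680) ln[(0.959/0.191)(1 − 2.014×0.7680/(0.191×34.44))] = 1.302 × ln(3.840) = 1.752 d.
D_c = (0.191/0.959) × 34.44 × e^(−0.191×1.752) = 0.1992 × 34.44 × 0.7156 = 4.908 mg/L.
Minimum DO = 9.15 − 4.908 = 4.242 mg/L.

t_c ≈ 1.75 d; minimum DO ≈ 4.24 mg/L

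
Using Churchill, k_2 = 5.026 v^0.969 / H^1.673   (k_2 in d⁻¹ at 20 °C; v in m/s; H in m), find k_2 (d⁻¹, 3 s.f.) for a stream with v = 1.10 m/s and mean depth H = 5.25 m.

k_2 ≈ 0.344 d⁻¹

k_2 = 5.026 × 1.10^0.969 / 5.25^1.673 = 5.026 × 1.097 / 16.03 = 0.3440 d⁻¹.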